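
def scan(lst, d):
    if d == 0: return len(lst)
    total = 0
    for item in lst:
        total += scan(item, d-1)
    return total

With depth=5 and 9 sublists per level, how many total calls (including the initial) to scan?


At depth 0 (root): 1 call
At depth 1: each of 1 parents calls scan on 9 children = 9 calls
At depth 2: each of 9 parents calls scan on 9 children = 81 calls
At depth 3: each of 81 parents calls scan on 9 children = 729 calls
At depth 4: each of 729 parents calls scan on 9 children = 6561 calls
At depth 5: each of 6561 parents calls scan on 9 children = 59049 calls
Total: 1 + 9 + 81 + 729 + 6561 + 59049 = 66430

66430


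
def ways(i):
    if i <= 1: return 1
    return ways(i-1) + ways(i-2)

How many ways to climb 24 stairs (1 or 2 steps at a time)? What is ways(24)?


Building up from base cases:
ways(0) = 1
ways(1) = 1
ways(2) = ways(1) + ways(0) = 1 + 1 = 2
ways(3) = ways(2) + ways(1) = 2 + 1 = 3
ways(4) = ways(3) + ways(2) = 3 + 2 = 5
ways(5) = ways(4) + ways(3) = 5 + 3 = 8
ways(6) = ways(5) + ways(4) = 8 + 5 = 13
ways(7) = ways(6) + ways(5) = 13 + 8 = 21
ways(8) = ways(7) + ways(6) = 21 + 13 = 34
ways(9) = ways(8) + ways(7) = 34 + 21 = 55
ways(10) = ways(9) + ways(8) = 55 + 34 = 89
ways(11) = ways(10) + ways(9) = 89 + 55 = 144
ways(12) = ways(11) + ways(10) = 144 + 89 = 233
ways(13) = ways(12) + ways(11) = 233 + 144 = 377
ways(14) = ways(13) + ways(12) = 377 + 233 = 610
ways(15) = ways(14) + ways(13) = 610 + 377 = 987
ways(16) = ways(15) + ways(14) = 987 + 610 = 1597
ways(17) = ways(16) + ways(15) = 1597 + 987 = 2584
ways(18) = ways(17) + ways(16) = 2584 + 1597 = 4181
ways(19) = ways(18) + ways(17) = 4181 + 2584 = 6765
ways(20) = ways(19) + ways(18) = 6765 + 4181 = 10946
ways(21) = ways(20) + ways(19) = 10946 + 6765 = 17711
ways(22) = ways(21) + ways(20) = 17711 + 10946 = 28657
ways(23) = ways(22) + ways(21) = 28657 + 17711 = 46368
ways(24) = ways(23) + ways(22) = 46368 + 28657 = 75025

75025


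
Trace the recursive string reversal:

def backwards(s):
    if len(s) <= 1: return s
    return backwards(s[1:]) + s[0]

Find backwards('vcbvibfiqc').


backwards('vcbvibfiqc') = backwards('cbvibfiqc') + 'v'
backwards('cbvibfiqc') = backwards('bvibfiqc') + 'c'
backwards('bvibfiqc') = backwards('vibfiqc') + 'b'
backwards('vibfiqc') = backwards('ibfiqc') + 'v'
backwards('ibfiqc') = backwards('bfiqc') + 'i'
backwards('bfiqc') = backwards('fiqc') + 'b'
backwards('fiqc') = backwards('iqc') + 'f'
backwards('iqc') = backwards('qc') + 'i'
backwards('qc') = backwards('c') + 'q'
backwards('c') = 'c'  (base case)
Concatenating: 'c' + 'q' + 'i' + 'f' + 'b' + 'i' + 'v' + 'b' + 'c' + 'v' = 'cqifbivbcv'

cqifbivbcv


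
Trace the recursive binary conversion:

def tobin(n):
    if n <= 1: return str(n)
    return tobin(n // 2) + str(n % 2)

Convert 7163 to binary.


tobin(7163) = tobin(3581) + '1'
tobin(3581) = tobin(1790) + '1'
tobin(1790) = tobin(895) + '0'
tobin(895) = tobin(447) + '1'
tobin(447) = tobin(223) + '1'
tobin(223) = tobin(111) + '1'
tobin(111) = tobin(55) + '1'
tobin(55) = tobin(27) + '1'
tobin(27) = tobin(13) + '1'
tobin(13) = tobin(6) + '1'
tobin(6) = tobin(3) + '0'
tobin(3) = tobin(1) + '1'
tobin(1) = '1'  (base case)
Concatenating: '1' + '1' + '0' + '1' + '1' + '1' + '1' + '1' + '1' + '1' + '0' + '1' + '1' = '1101111111011'

1101111111011


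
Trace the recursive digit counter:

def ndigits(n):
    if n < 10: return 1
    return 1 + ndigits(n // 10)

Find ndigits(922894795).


ndigits(922894795) = 1 + ndigits(92289479)
ndigits(92289479) = 1 + ndigits(9228947)
ndigits(9228947) = 1 + ndigits(922894)
ndigits(922894) = 1 + ndigits(92289)
ndigits(92289) = 1 + ndigits(9228)
ndigits(9228) = 1 + ndigits(922)
ndigits(922) = 1 + ndigits(92)
ndigits(92) = 1 + ndigits(9)
ndigits(9) = 1  (base case: 9 < 10)
Unwinding: 1 + 1 + 1 + 1 + 1 + 1 + 1 + 1 + 1 = 9

9


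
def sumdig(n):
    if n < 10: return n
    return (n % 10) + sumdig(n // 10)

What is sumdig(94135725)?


sumdig(94135725) = 5 + sumdig(9413572)
sumdig(9413572) = 2 + sumdig(941357)
sumdig(941357) = 7 + sumdig(94135)
sumdig(94135) = 5 + sumdig(9413)
sumdig(9413) = 3 + sumdig(941)
sumdig(941) = 1 + sumdig(94)
sumdig(94) = 4 + sumdig(9)
sumdig(9) = 9  (base case)
Total: 5 + 2 + 7 + 5 + 3 + 1 + 4 + 9 = 36

36


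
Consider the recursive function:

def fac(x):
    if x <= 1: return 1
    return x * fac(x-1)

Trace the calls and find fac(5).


fac(5)
= 5 * fac(4)
= 5 * 4 * fac(3)
= 5 * 4 * 3 * fac(2)
= 5 * 4 * 3 * 2 * fac(1)
= 5 * 4 * 3 * 2 * 1
= 120

120


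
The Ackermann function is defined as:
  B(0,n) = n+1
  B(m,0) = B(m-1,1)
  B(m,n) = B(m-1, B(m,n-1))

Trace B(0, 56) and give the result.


B(0, 56) = 57
Result: B(0, 56) = 57

57


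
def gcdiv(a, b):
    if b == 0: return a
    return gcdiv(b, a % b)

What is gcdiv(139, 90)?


gcdiv(139, 90) = gcdiv(90, 49)
gcdiv(90, 49) = gcdiv(49, 41)
gcdiv(49, 41) = gcdiv(41, 8)
gcdiv(41, 8) = gcdiv(8, 1)
gcdiv(8, 1) = gcdiv(1, 0)
gcdiv(1, 0) = 1  (base case)

1


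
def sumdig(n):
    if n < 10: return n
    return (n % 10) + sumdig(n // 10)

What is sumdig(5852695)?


sumdig(5852695) = 5 + sumdig(585269)
sumdig(585269) = 9 + sumdig(58526)
sumdig(58526) = 6 + sumdig(5852)
sumdig(5852) = 2 + sumdig(585)
sumdig(585) = 5 + sumdig(58)
sumdig(58) = 8 + sumdig(5)
sumdig(5) = 5  (base case)
Total: 5 + 9 + 6 + 2 + 5 + 8 + 5 = 40

40


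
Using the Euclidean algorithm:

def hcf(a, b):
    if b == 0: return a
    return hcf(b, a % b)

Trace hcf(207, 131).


hcf(207, 131) = hcf(131, 76)
hcf(131, 76) = hcf(76, 55)
hcf(76, 55) = hcf(55, 21)
hcf(55, 21) = hcf(21, 13)
hcf(21, 13) = hcf(13, 8)
hcf(13, 8) = hcf(8, 5)
hcf(8, 5) = hcf(5, 3)
hcf(5, 3) = hcf(3, 2)
hcf(3, 2) = hcf(2, 1)
hcf(2, 1) = hcf(1, 0)
hcf(1, 0) = 1  (base case)

1


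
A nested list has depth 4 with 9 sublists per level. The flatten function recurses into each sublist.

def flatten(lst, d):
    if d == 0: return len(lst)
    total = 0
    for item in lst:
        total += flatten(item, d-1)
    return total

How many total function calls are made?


At depth 0 (root): 1 call
At depth 1: each of 1 parents calls flatten on 9 children = 9 calls
At depth 2: each of 9 parents calls flatten on 9 children = 81 calls
At depth 3: each of 81 parents calls flatten on 9 children = 729 calls
At depth 4: each of 729 parents calls flatten on 9 children = 6561 calls
Total: 1 + 9 + 81 + 729 + 6561 = 7381

7381


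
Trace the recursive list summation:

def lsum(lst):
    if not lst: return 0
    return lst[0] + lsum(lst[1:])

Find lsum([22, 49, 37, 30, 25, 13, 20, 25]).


lsum([22, 49, 37, 30, 25, 13, 20, 25]) = 22 + lsum([49, 37, 30, 25, 13, 20, 25])
lsum([49, 37, 30, 25, 13, 20, 25]) = 49 + lsum([37, 30, 25, 13, 20, 25])
lsum([37, 30, 25, 13, 20, 25]) = 37 + lsum([30, 25, 13, 20, 25])
lsum([30, 25, 13, 20, 25]) = 30 + lsum([25, 13, 20, 25])
lsum([25, 13, 20, 25]) = 25 + lsum([13, 20, 25])
lsum([13, 20, 25]) = 13 + lsum([20, 25])
lsum([20, 25]) = 20 + lsum([25])
lsum([25]) = 25 + lsum([])
lsum([]) = 0  (base case)
Total: 22 + 49 + 37 + 30 + 25 + 13 + 20 + 25 + 0 = 221

221


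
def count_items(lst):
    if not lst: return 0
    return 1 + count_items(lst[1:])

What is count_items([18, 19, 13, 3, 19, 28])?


count_items([18, 19, 13, 3, 19, 28]) = 1 + count_items([19, 13, 3, 19, 28])
count_items([19, 13, 3, 19, 28]) = 1 + count_items([13, 3, 19, 28])
count_items([13, 3, 19, 28]) = 1 + count_items([3, 19, 28])
count_items([3, 19, 28]) = 1 + count_items([19, 28])
count_items([19, 28]) = 1 + count_items([28])
count_items([28]) = 1 + count_items([])
count_items([]) = 0  (base case)
Unwinding: 1 + 1 + 1 + 1 + 1 + 1 + 0 = 6

6


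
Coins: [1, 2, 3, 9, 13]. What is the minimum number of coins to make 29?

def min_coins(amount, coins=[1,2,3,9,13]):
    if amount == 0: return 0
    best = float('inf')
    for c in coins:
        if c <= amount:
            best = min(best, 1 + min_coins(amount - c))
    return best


Building up with DP:
min_coins(0) = 0
min_coins(1) = min(1+min_coins(0)=1+0=1) = 1
min_coins(2) = min(1+min_coins(1)=1+1=2, 1+min_coins(0)=1+0=1) = 1
min_coins(3) = min(1+min_coins(2)=1+1=2, 1+min_coins(1)=1+1=2, 1+min_coins(0)=1+0=1) = 1
min_coins(4) = min(1+min_coins(3)=1+1=2, 1+min_coins(2)=1+1=2, 1+min_coins(1)=1+1=2) = 2
min_coins(5) = min(1+min_coins(4)=1+2=3, 1+min_coins(3)=1+1=2, 1+min_coins(2)=1+1=2) = 2
min_coins(6) = min(1+min_coins(5)=1+2=3, 1+min_coins(4)=1+2=3, 1+min_coins(3)=1+1=2) = 2
min_coins(7) = min(1+min_coins(6)=1+2=3, 1+min_coins(5)=1+2=3, 1+min_coins(4)=1+2=3) = 3
min_coins(8) = min(1+min_coins(7)=1+3=4, 1+min_coins(6)=1+2=3, 1+min_coins(5)=1+2=3) = 3
min_coins(9) = min(1+min_coins(8)=1+3=4, 1+min_coins(7)=1+3=4, 1+min_coins(6)=1+2=3, 1+min_coins(0)=1+0=1) = 1
min_coins(10) = min(1+min_coins(9)=1+1=2, 1+min_coins(8)=1+3=4, 1+min_coins(7)=1+3=4, 1+min_coins(1)=1+1=2) = 2
min_coins(11) = min(1+min_coins(10)=1+2=3, 1+min_coins(9)=1+1=2, 1+min_coins(8)=1+3=4, 1+min_coins(2)=1+1=2) = 2
min_coins(12) = min(1+min_coins(11)=1+2=3, 1+min_coins(10)=1+2=3, 1+min_coins(9)=1+1=2, 1+min_coins(3)=1+1=2) = 2
min_coins(13) = min(1+min_coins(12)=1+2=3, 1+min_coins(11)=1+2=3, 1+min_coins(10)=1+2=3, 1+min_coins(4)=1+2=3, 1+min_coins(0)=1+0=1) = 1
min_coins(14) = min(1+min_coins(13)=1+1=2, 1+min_coins(12)=1+2=3, 1+min_coins(11)=1+2=3, 1+min_coins(5)=1+2=3, 1+min_coins(1)=1+1=2) = 2
min_coins(15) = min(1+min_coins(14)=1+2=3, 1+min_coins(13)=1+1=2, 1+min_coins(12)=1+2=3, 1+min_coins(6)=1+2=3, 1+min_coins(2)=1+1=2) = 2
min_coins(16) = min(1+min_coins(15)=1+2=3, 1+min_coins(14)=1+2=3, 1+min_coins(13)=1+1=2, 1+min_coins(7)=1+3=4, 1+min_coins(3)=1+1=2) = 2
min_coins(17) = min(1+min_coins(16)=1+2=3, 1+min_coins(15)=1+2=3, 1+min_coins(14)=1+2=3, 1+min_coins(8)=1+3=4, 1+min_coins(4)=1+2=3) = 3
min_coins(18) = min(1+min_coins(17)=1+3=4, 1+min_coins(16)=1+2=3, 1+min_coins(15)=1+2=3, 1+min_coins(9)=1+1=2, 1+min_coins(5)=1+2=3) = 2
min_coins(19) = min(1+min_coins(18)=1+2=3, 1+min_coins(17)=1+3=4, 1+min_coins(16)=1+2=3, 1+min_coins(10)=1+2=3, 1+min_coins(6)=1+2=3) = 3
min_coins(20) = min(1+min_coins(19)=1+3=4, 1+min_coins(18)=1+2=3, 1+min_coins(17)=1+3=4, 1+min_coins(11)=1+2=3, 1+min_coins(7)=1+3=4) = 3
min_coins(21) = min(1+min_coins(20)=1+3=4, 1+min_coins(19)=1+3=4, 1+min_coins(18)=1+2=3, 1+min_coins(12)=1+2=3, 1+min_coins(8)=1+3=4) = 3
min_coins(22) = min(1+min_coins(21)=1+3=4, 1+min_coins(20)=1+3=4, 1+min_coins(19)=1+3=4, 1+min_coins(13)=1+1=2, 1+min_coins(9)=1+1=2) = 2
min_coins(23) = min(1+min_coins(22)=1+2=3, 1+min_coins(21)=1+3=4, 1+min_coins(20)=1+3=4, 1+min_coins(14)=1+2=3, 1+min_coins(10)=1+2=3) = 3
min_coins(24) = min(1+min_coins(23)=1+3=4, 1+min_coins(22)=1+2=3, 1+min_coins(21)=1+3=4, 1+min_coins(15)=1+2=3, 1+min_coins(11)=1+2=3) = 3
min_coins(25) = min(1+min_coins(24)=1+3=4, 1+min_coins(23)=1+3=4, 1+min_coins(22)=1+2=3, 1+min_coins(16)=1+2=3, 1+min_coins(12)=1+2=3) = 3
min_coins(26) = min(1+min_coins(25)=1+3=4, 1+min_coins(24)=1+3=4, 1+min_coins(23)=1+3=4, 1+min_coins(17)=1+3=4, 1+min_coins(13)=1+1=2) = 2
min_coins(27) = min(1+min_coins(26)=1+2=3, 1+min_coins(25)=1+3=4, 1+min_coins(24)=1+3=4, 1+min_coins(18)=1+2=3, 1+min_coins(14)=1+2=3) = 3
min_coins(28) = min(1+min_coins(27)=1+3=4, 1+min_coins(26)=1+2=3, 1+min_coins(25)=1+3=4, 1+min_coins(19)=1+3=4, 1+min_coins(15)=1+2=3) = 3
min_coins(29) = min(1+min_coins(28)=1+3=4, 1+min_coins(27)=1+3=4, 1+min_coins(26)=1+2=3, 1+min_coins(20)=1+3=4, 1+min_coins(16)=1+2=3) = 3

3


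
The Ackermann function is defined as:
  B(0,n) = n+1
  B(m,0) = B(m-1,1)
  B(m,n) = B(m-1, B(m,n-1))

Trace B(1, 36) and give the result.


B(1, 36) = B(0, B(1, 35))
  B(1, 35) = B(0, B(1, 34))
    B(1, 34) = B(0, B(1, 33))
      B(1, 33) = B(0, B(1, 32))
        B(1, 32) = B(0, B(1, 31))
          B(1, 31) = B(0, B(1, 30))
          B(1, 30) = B(0, B(1, 29))
          B(1, 29) = B(0, B(1, 28))
          B(1, 28) = B(0, B(1, 27))
          B(1, 27) = B(0, B(1, 26))
          B(1, 26) = B(0, B(1, 25))
          B(1, 25) = B(0, B(1, 24))
          B(1, 24) = B(0, B(1, 23))
          B(1, 23) = B(0, B(1, 22))
          B(1, 22) = B(0, B(1, 21))
          B(1, 21) = B(0, B(1, 20))
          B(1, 20) = B(0, B(1, 19))
          B(1, 19) = B(0, B(1, 18))
          B(1, 18) = B(0, B(1, 17))
          B(1, 17) = B(0, B(1, 16))
          B(1, 16) = B(0, B(1, 15))
          B(1, 15) = B(0, B(1, 14))
          B(1, 14) = B(0, B(1, 13))
          B(1, 13) = B(0, B(1, 12))
          B(1, 12) = B(0, B(1, 11))
... (trace truncated)
Result: B(1, 36) = 38

38


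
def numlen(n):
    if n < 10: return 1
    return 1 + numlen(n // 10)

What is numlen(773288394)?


numlen(773288394) = 1 + numlen(77328839)
numlen(77328839) = 1 + numlen(7732883)
numlen(7732883) = 1 + numlen(773288)
numlen(773288) = 1 + numlen(77328)
numlen(77328) = 1 + numlen(7732)
numlen(7732) = 1 + numlen(773)
numlen(773) = 1 + numlen(77)
numlen(77) = 1 + numlen(7)
numlen(7) = 1  (base case: 7 < 10)
Unwinding: 1 + 1 + 1 + 1 + 1 + 1 + 1 + 1 + 1 = 9

9


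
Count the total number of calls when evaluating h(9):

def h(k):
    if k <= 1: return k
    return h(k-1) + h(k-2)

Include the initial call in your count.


Let C(n) = total calls for h(n)
C(0) = 1, C(1) = 1
C(2) = 1 + C(1) + C(0) = 1 + 1 + 1 = 3
C(3) = 1 + C(2) + C(1) = 1 + 3 + 1 = 5
C(4) = 1 + C(3) + C(2) = 1 + 5 + 3 = 9
C(5) = 1 + C(4) + C(3) = 1 + 9 + 5 = 15
C(6) = 1 + C(5) + C(4) = 1 + 15 + 9 = 25
C(7) = 1 + C(6) + C(5) = 1 + 25 + 15 = 41
C(8) = 1 + C(7) + C(6) = 1 + 41 + 25 = 67
C(9) = 1 + C(8) + C(7) = 1 + 67 + 41 = 109

109


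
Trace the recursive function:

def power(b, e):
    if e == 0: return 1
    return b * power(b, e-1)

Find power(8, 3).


power(8, 3)
= 8 * power(8, 2)
= 8 * 8 * power(8, 1)
= 8 * 8 * 8 * power(8, 0)
= 8 * 8 * 8 * 1
= 512

512


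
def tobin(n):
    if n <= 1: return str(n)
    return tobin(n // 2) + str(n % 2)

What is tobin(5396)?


tobin(5396) = tobin(2698) + '0'
tobin(2698) = tobin(1349) + '0'
tobin(1349) = tobin(674) + '1'
tobin(674) = tobin(337) + '0'
tobin(337) = tobin(168) + '1'
tobin(168) = tobin(84) + '0'
tobin(84) = tobin(42) + '0'
tobin(42) = tobin(21) + '0'
tobin(21) = tobin(10) + '1'
tobin(10) = tobin(5) + '0'
tobin(5) = tobin(2) + '1'
tobin(2) = tobin(1) + '0'
tobin(1) = '1'  (base case)
Concatenating: '1' + '0' + '1' + '0' + '1' + '0' + '0' + '0' + '1' + '0' + '1' + '0' + '0' = '1010100010100'

1010100010100


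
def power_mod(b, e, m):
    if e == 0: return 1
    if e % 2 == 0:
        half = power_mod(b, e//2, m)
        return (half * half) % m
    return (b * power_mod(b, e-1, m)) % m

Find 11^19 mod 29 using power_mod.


power_mod(11, 19, 29): e is odd, compute power_mod(11, 18, 29)
  power_mod(11, 18, 29): e is even, compute power_mod(11, 9, 29)
    power_mod(11, 9, 29): e is odd, compute power_mod(11, 8, 29)
      power_mod(11, 8, 29): e is even, compute power_mod(11, 4, 29)
        power_mod(11, 4, 29): e is even, compute power_mod(11, 2, 29)
          power_mod(11, 2, 29): e is even, compute power_mod(11, 1, 29)
          power_mod(11, 1, 29): e is odd, compute power_mod(11, 0, 29)
          power_mod(11, 0, 29) = 1
          (11 * 1) % 29 = 11
          half=11, (11*11) % 29 = 5
        half=5, (5*5) % 29 = 25
      half=25, (25*25) % 29 = 16
    (11 * 16) % 29 = 2
  half=2, (2*2) % 29 = 4
(11 * 4) % 29 = 15

15


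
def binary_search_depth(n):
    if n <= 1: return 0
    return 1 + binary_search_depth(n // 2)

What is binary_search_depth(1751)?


1751 / 2 = 875
875 / 2 = 437
437 / 2 = 218
218 / 2 = 109
109 / 2 = 54
54 / 2 = 27
27 / 2 = 13
13 / 2 = 6
6 / 2 = 3
3 / 2 = 1
Reached 1 after 10 halvings

10


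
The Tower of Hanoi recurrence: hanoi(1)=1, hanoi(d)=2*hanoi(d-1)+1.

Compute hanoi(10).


hanoi(10) = 2 * hanoi(9) + 1
hanoi(9) = 2 * hanoi(8) + 1
hanoi(8) = 2 * hanoi(7) + 1
hanoi(7) = 2 * hanoi(6) + 1
hanoi(6) = 2 * hanoi(5) + 1
hanoi(5) = 2 * hanoi(4) + 1
hanoi(4) = 2 * hanoi(3) + 1
hanoi(3) = 2 * hanoi(2) + 1
hanoi(2) = 2 * hanoi(1) + 1
hanoi(1) = 1  (base case)
hanoi(2) = 2 * 1 + 1 = 3
hanoi(3) = 2 * 3 + 1 = 7
hanoi(4) = 2 * 7 + 1 = 15
hanoi(5) = 2 * 15 + 1 = 31
hanoi(6) = 2 * 31 + 1 = 63
hanoi(7) = 2 * 63 + 1 = 127
hanoi(8) = 2 * 127 + 1 = 255
hanoi(9) = 2 * 255 + 1 = 511
hanoi(10) = 2 * 511 + 1 = 1023

1023


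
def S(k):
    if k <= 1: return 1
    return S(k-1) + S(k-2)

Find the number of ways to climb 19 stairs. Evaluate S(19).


Building up from base cases:
S(0) = 1
S(1) = 1
S(2) = S(1) + S(0) = 1 + 1 = 2
S(3) = S(2) + S(1) = 2 + 1 = 3
S(4) = S(3) + S(2) = 3 + 2 = 5
S(5) = S(4) + S(3) = 5 + 3 = 8
S(6) = S(5) + S(4) = 8 + 5 = 13
S(7) = S(6) + S(5) = 13 + 8 = 21
S(8) = S(7) + S(6) = 21 + 13 = 34
S(9) = S(8) + S(7) = 34 + 21 = 55
S(10) = S(9) + S(8) = 55 + 34 = 89
S(11) = S(10) + S(9) = 89 + 55 = 144
S(12) = S(11) + S(10) = 144 + 89 = 233
S(13) = S(12) + S(11) = 233 + 144 = 377
S(14) = S(13) + S(12) = 377 + 233 = 610
S(15) = S(14) + S(13) = 610 + 377 = 987
S(16) = S(15) + S(14) = 987 + 610 = 1597
S(17) = S(16) + S(15) = 1597 + 987 = 2584
S(18) = S(17) + S(16) = 2584 + 1597 = 4181
S(19) = S(18) + S(17) = 4181 + 2584 = 6765

6765


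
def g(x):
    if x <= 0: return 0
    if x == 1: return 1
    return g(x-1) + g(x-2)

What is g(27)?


Computing g(27) bottom-up:
g(0) = 0
g(1) = 1
g(2) = g(1) + g(0) = 1 + 0 = 1
g(3) = g(2) + g(1) = 1 + 1 = 2
g(4) = g(3) + g(2) = 2 + 1 = 3
g(5) = g(4) + g(3) = 3 + 2 = 5
g(6) = g(5) + g(4) = 5 + 3 = 8
g(7) = g(6) + g(5) = 8 + 5 = 13
g(8) = g(7) + g(6) = 13 + 8 = 21
g(9) = g(8) + g(7) = 21 + 13 = 34
g(10) = g(9) + g(8) = 34 + 21 = 55
g(11) = g(10) + g(9) = 55 + 34 = 89
g(12) = g(11) + g(10) = 89 + 55 = 144
g(13) = g(12) + g(11) = 144 + 89 = 233
g(14) = g(13) + g(12) = 233 + 144 = 377
g(15) = g(14) + g(13) = 377 + 233 = 610
g(16) = g(15) + g(14) = 610 + 377 = 987
g(17) = g(16) + g(15) = 987 + 610 = 1597
g(18) = g(17) + g(16) = 1597 + 987 = 2584
g(19) = g(18) + g(17) = 2584 + 1597 = 4181
g(20) = g(19) + g(18) = 4181 + 2584 = 6765
g(21) = g(20) + g(19) = 6765 + 4181 = 10946
g(22) = g(21) + g(20) = 10946 + 6765 = 17711
g(23) = g(22) + g(21) = 17711 + 10946 = 28657
g(24) = g(23) + g(22) = 28657 + 17711 = 46368
g(25) = g(24) + g(23) = 46368 + 28657 = 75025
g(26) = g(25) + g(24) = 75025 + 46368 = 121393
g(27) = g(26) + g(25) = 121393 + 75025 = 196418

196418


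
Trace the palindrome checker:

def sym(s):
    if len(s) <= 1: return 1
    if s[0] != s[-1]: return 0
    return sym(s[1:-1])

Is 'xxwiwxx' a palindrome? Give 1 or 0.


sym('xxwiwxx'): s[0]='x' == s[-1]='x' -> check sym('xwiwx')
sym('xwiwx'): s[0]='x' == s[-1]='x' -> check sym('wiw')
sym('wiw'): s[0]='w' == s[-1]='w' -> check sym('i')
sym('i'): len <= 1 -> return 1  (base case)
Result: 1 (palindrome)

1


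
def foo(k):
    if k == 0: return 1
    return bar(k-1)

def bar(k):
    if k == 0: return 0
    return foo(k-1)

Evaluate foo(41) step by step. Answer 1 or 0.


foo(41) = bar(40)
bar(40) = foo(39)
foo(39) = bar(38)
bar(38) = foo(37)
foo(37) = bar(36)
bar(36) = foo(35)
foo(35) = bar(34)
bar(34) = foo(33)
foo(33) = bar(32)
bar(32) = foo(31)
foo(31) = bar(30)
bar(30) = foo(29)
foo(29) = bar(28)
bar(28) = foo(27)
foo(27) = bar(26)
bar(26) = foo(25)
foo(25) = bar(24)
bar(24) = foo(23)
foo(23) = bar(22)
bar(22) = foo(21)
foo(21) = bar(20)
bar(20) = foo(19)
foo(19) = bar(18)
bar(18) = foo(17)
foo(17) = bar(16)
bar(16) = foo(15)
foo(15) = bar(14)
bar(14) = foo(13)
foo(13) = bar(12)
bar(12) = foo(11)
foo(11) = bar(10)
bar(10) = foo(9)
foo(9) = bar(8)
bar(8) = foo(7)
foo(7) = bar(6)
bar(6) = foo(5)
foo(5) = bar(4)
bar(4) = foo(3)
foo(3) = bar(2)
bar(2) = foo(1)
foo(1) = bar(0)
bar(0) = 0  (base case)
Result: 0

0


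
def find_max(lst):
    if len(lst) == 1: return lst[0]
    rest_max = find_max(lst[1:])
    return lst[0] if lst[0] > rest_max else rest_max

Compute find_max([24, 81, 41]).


find_max([24, 81, 41]): compare 24 with find_max([81, 41])
find_max([81, 41]): compare 81 with find_max([41])
find_max([41]) = 41  (base case)
Compare 81 with 41 -> 81
Compare 24 with 81 -> 81

81


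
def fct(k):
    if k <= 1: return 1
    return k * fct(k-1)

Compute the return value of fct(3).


fct(3)
= 3 * fct(2)
= 3 * 2 * fct(1)
= 3 * 2 * 1
= 6

6


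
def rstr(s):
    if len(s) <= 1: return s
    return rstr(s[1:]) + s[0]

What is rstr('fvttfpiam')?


rstr('fvttfpiam') = rstr('vttfpiam') + 'f'
rstr('vttfpiam') = rstr('ttfpiam') + 'v'
rstr('ttfpiam') = rstr('tfpiam') + 't'
rstr('tfpiam') = rstr('fpiam') + 't'
rstr('fpiam') = rstr('piam') + 'f'
rstr('piam') = rstr('iam') + 'p'
rstr('iam') = rstr('am') + 'i'
rstr('am') = rstr('m') + 'a'
rstr('m') = 'm'  (base case)
Concatenating: 'm' + 'a' + 'i' + 'p' + 'f' + 't' + 't' + 'v' + 'f' = 'maipfttvf'

maipfttvf


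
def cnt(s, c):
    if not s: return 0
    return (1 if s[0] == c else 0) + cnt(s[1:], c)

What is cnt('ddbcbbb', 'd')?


s[0]='d' == 'd' -> 1
s[0]='d' == 'd' -> 1
s[0]='b' != 'd' -> 0
s[0]='c' != 'd' -> 0
s[0]='b' != 'd' -> 0
s[0]='b' != 'd' -> 0
s[0]='b' != 'd' -> 0
Sum: 1 + 1 + 0 + 0 + 0 + 0 + 0 = 2

2


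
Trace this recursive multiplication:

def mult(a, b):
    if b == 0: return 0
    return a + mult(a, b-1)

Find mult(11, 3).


mult(11, 3) = 11 + mult(11, 2)
mult(11, 2) = 11 + mult(11, 1)
mult(11, 1) = 11 + mult(11, 0)
mult(11, 0) = 0  (base case)
Total: 11 + 11 + 11 + 0 = 33

33


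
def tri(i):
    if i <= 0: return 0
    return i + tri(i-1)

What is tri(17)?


tri(17)
= 17 + 16 + 15 + 14 + 13 + 12 + 11 + 10 + 9 + 8 + 7 + 6 + 5 + 4 + 3 + 2 + 1 + tri(0)
= 17 + 16 + 15 + 14 + 13 + 12 + 11 + 10 + 9 + 8 + 7 + 6 + 5 + 4 + 3 + 2 + 1 + 0
= 153

153


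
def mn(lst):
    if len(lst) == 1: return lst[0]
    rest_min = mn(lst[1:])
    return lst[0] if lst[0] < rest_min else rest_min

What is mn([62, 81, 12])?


mn([62, 81, 12]): compare 62 with mn([81, 12])
mn([81, 12]): compare 81 with mn([12])
mn([12]) = 12  (base case)
Compare 81 with 12 -> 12
Compare 62 with 12 -> 12

12


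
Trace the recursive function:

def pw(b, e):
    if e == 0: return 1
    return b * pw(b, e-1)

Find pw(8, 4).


pw(8, 4)
= 8 * pw(8, 3)
= 8 * 8 * pw(8, 2)
= 8 * 8 * 8 * pw(8, 1)
= 8 * 8 * 8 * 8 * pw(8, 0)
= 8 * 8 * 8 * 8 * 1
= 4096

4096


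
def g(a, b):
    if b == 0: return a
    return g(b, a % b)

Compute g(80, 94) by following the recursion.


g(80, 94) = g(94, 80)
g(94, 80) = g(80, 14)
g(80, 14) = g(14, 10)
g(14, 10) = g(10, 4)
g(10, 4) = g(4, 2)
g(4, 2) = g(2, 0)
g(2, 0) = 2  (base case)

2


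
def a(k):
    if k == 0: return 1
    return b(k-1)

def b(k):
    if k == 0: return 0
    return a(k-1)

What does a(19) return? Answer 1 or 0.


a(19) = b(18)
b(18) = a(17)
a(17) = b(16)
b(16) = a(15)
a(15) = b(14)
b(14) = a(13)
a(13) = b(12)
b(12) = a(11)
a(11) = b(10)
b(10) = a(9)
a(9) = b(8)
b(8) = a(7)
a(7) = b(6)
b(6) = a(5)
a(5) = b(4)
b(4) = a(3)
a(3) = b(2)
b(2) = a(1)
a(1) = b(0)
b(0) = 0  (base case)
Result: 0

0


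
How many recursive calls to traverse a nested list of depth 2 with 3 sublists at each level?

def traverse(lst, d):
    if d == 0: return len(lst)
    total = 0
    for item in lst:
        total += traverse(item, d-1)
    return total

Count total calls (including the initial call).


At depth 0 (root): 1 call
At depth 1: each of 1 parents calls traverse on 3 children = 3 calls
At depth 2: each of 3 parents calls traverse on 3 children = 9 calls
Total: 1 + 3 + 9 = 13

13


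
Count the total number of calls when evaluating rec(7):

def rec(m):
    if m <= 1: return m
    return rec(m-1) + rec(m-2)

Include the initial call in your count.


Let C(n) = total calls for rec(n)
C(0) = 1, C(1) = 1
C(2) = 1 + C(1) + C(0) = 1 + 1 + 1 = 3
C(3) = 1 + C(2) + C(1) = 1 + 3 + 1 = 5
C(4) = 1 + C(3) + C(2) = 1 + 5 + 3 = 9
C(5) = 1 + C(4) + C(3) = 1 + 9 + 5 = 15
C(6) = 1 + C(5) + C(4) = 1 + 15 + 9 = 25
C(7) = 1 + C(6) + C(5) = 1 + 25 + 15 = 41

41


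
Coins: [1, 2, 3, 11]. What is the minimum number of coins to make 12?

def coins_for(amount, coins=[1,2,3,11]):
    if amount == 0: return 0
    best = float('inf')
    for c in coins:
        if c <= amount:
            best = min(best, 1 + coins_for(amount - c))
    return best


Building up with DP:
coins_for(0) = 0
coins_for(1) = min(1+coins_for(0)=1+0=1) = 1
coins_for(2) = min(1+coins_for(1)=1+1=2, 1+coins_for(0)=1+0=1) = 1
coins_for(3) = min(1+coins_for(2)=1+1=2, 1+coins_for(1)=1+1=2, 1+coins_for(0)=1+0=1) = 1
coins_for(4) = min(1+coins_for(3)=1+1=2, 1+coins_for(2)=1+1=2, 1+coins_for(1)=1+1=2) = 2
coins_for(5) = min(1+coins_for(4)=1+2=3, 1+coins_for(3)=1+1=2, 1+coins_for(2)=1+1=2) = 2
coins_for(6) = min(1+coins_for(5)=1+2=3, 1+coins_for(4)=1+2=3, 1+coins_for(3)=1+1=2) = 2
coins_for(7) = min(1+coins_for(6)=1+2=3, 1+coins_for(5)=1+2=3, 1+coins_for(4)=1+2=3) = 3
coins_for(8) = min(1+coins_for(7)=1+3=4, 1+coins_for(6)=1+2=3, 1+coins_for(5)=1+2=3) = 3
coins_for(9) = min(1+coins_for(8)=1+3=4, 1+coins_for(7)=1+3=4, 1+coins_for(6)=1+2=3) = 3
coins_for(10) = min(1+coins_for(9)=1+3=4, 1+coins_for(8)=1+3=4, 1+coins_for(7)=1+3=4) = 4
coins_for(11) = min(1+coins_for(10)=1+4=5, 1+coins_for(9)=1+3=4, 1+coins_for(8)=1+3=4, 1+coins_for(0)=1+0=1) = 1
coins_for(12) = min(1+coins_for(11)=1+1=2, 1+coins_for(10)=1+4=5, 1+coins_for(9)=1+3=4, 1+coins_for(1)=1+1=2) = 2

2


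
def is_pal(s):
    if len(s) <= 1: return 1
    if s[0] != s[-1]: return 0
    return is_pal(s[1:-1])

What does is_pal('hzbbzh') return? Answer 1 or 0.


is_pal('hzbbzh'): s[0]='h' == s[-1]='h' -> check is_pal('zbbz')
is_pal('zbbz'): s[0]='z' == s[-1]='z' -> check is_pal('bb')
is_pal('bb'): s[0]='b' == s[-1]='b' -> check is_pal('')
is_pal(''): len <= 1 -> return 1  (base case)
Result: 1 (palindrome)

1


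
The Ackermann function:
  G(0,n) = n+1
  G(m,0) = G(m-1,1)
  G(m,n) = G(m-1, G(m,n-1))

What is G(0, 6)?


G(0, 6) = 7
Result: G(0, 6) = 7

7


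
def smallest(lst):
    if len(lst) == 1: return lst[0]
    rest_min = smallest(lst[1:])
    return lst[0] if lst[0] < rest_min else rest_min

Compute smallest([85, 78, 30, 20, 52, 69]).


smallest([85, 78, 30, 20, 52, 69]): compare 85 with smallest([78, 30, 20, 52, 69])
smallest([78, 30, 20, 52, 69]): compare 78 with smallest([30, 20, 52, 69])
smallest([30, 20, 52, 69]): compare 30 with smallest([20, 52, 69])
smallest([20, 52, 69]): compare 20 with smallest([52, 69])
smallest([52, 69]): compare 52 with smallest([69])
smallest([69]) = 69  (base case)
Compare 52 with 69 -> 52
Compare 20 with 52 -> 20
Compare 30 with 20 -> 20
Compare 78 with 20 -> 20
Compare 85 with 20 -> 20

20


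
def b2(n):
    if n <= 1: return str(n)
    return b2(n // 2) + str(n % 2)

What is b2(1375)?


b2(1375) = b2(687) + '1'
b2(687) = b2(343) + '1'
b2(343) = b2(171) + '1'
b2(171) = b2(85) + '1'
b2(85) = b2(42) + '1'
b2(42) = b2(21) + '0'
b2(21) = b2(10) + '1'
b2(10) = b2(5) + '0'
b2(5) = b2(2) + '1'
b2(2) = b2(1) + '0'
b2(1) = '1'  (base case)
Concatenating: '1' + '0' + '1' + '0' + '1' + '0' + '1' + '1' + '1' + '1' + '1' = '10101011111'

10101011111


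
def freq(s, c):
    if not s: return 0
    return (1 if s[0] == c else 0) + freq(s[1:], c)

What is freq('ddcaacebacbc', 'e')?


s[0]='d' != 'e' -> 0
s[0]='d' != 'e' -> 0
s[0]='c' != 'e' -> 0
s[0]='a' != 'e' -> 0
s[0]='a' != 'e' -> 0
s[0]='c' != 'e' -> 0
s[0]='e' == 'e' -> 1
s[0]='b' != 'e' -> 0
s[0]='a' != 'e' -> 0
s[0]='c' != 'e' -> 0
s[0]='b' != 'e' -> 0
s[0]='c' != 'e' -> 0
Sum: 0 + 0 + 0 + 0 + 0 + 0 + 1 + 0 + 0 + 0 + 0 + 0 = 1

1


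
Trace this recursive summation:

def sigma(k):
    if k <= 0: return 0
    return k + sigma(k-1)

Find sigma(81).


sigma(81)
= 81 + 80 + 79 + 78 + 77 + 76 + 75 + 74 + 73 + 72 + 71 + 70 + 69 + 68 + 67 + 66 + 65 + 64 + 63 + 62 + 61 + 60 + 59 + 58 + 57 + 56 + 55 + 54 + 53 + 52 + 51 + 50 + 49 + 48 + 47 + 46 + 45 + 44 + 43 + 42 + 41 + 40 + 39 + 38 + 37 + 36 + 35 + 34 + 33 + 32 + 31 + 30 + 29 + 28 + 27 + 26 + 25 + 24 + 23 + 22 + 21 + 20 + 19 + 18 + 17 + 16 + 15 + 14 + 13 + 12 + 11 + 10 + 9 + 8 + 7 + 6 + 5 + 4 + 3 + 2 + 1 + sigma(0)
= 81 + 80 + 79 + 78 + 77 + 76 + 75 + 74 + 73 + 72 + 71 + 70 + 69 + 68 + 67 + 66 + 65 + 64 + 63 + 62 + 61 + 60 + 59 + 58 + 57 + 56 + 55 + 54 + 53 + 52 + 51 + 50 + 49 + 48 + 47 + 46 + 45 + 44 + 43 + 42 + 41 + 40 + 39 + 38 + 37 + 36 + 35 + 34 + 33 + 32 + 31 + 30 + 29 + 28 + 27 + 26 + 25 + 24 + 23 + 22 + 21 + 20 + 19 + 18 + 17 + 16 + 15 + 14 + 13 + 12 + 11 + 10 + 9 + 8 + 7 + 6 + 5 + 4 + 3 + 2 + 1 + 0
= 3321

3321


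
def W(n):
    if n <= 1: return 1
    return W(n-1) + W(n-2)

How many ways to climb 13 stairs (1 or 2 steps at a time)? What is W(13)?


Building up from base cases:
W(0) = 1
W(1) = 1
W(2) = W(1) + W(0) = 1 + 1 = 2
W(3) = W(2) + W(1) = 2 + 1 = 3
W(4) = W(3) + W(2) = 3 + 2 = 5
W(5) = W(4) + W(3) = 5 + 3 = 8
W(6) = W(5) + W(4) = 8 + 5 = 13
W(7) = W(6) + W(5) = 13 + 8 = 21
W(8) = W(7) + W(6) = 21 + 13 = 34
W(9) = W(8) + W(7) = 34 + 21 = 55
W(10) = W(9) + W(8) = 55 + 34 = 89
W(11) = W(10) + W(9) = 89 + 55 = 144
W(12) = W(11) + W(10) = 144 + 89 = 233
W(13) = W(12) + W(11) = 233 + 144 = 377

377


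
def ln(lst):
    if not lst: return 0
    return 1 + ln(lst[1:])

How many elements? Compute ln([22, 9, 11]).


ln([22, 9, 11]) = 1 + ln([9, 11])
ln([9, 11]) = 1 + ln([11])
ln([11]) = 1 + ln([])
ln([]) = 0  (base case)
Unwinding: 1 + 1 + 1 + 0 = 3

3


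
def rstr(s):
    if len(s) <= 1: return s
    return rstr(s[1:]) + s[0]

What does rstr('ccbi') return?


rstr('ccbi') = rstr('cbi') + 'c'
rstr('cbi') = rstr('bi') + 'c'
rstr('bi') = rstr('i') + 'b'
rstr('i') = 'i'  (base case)
Concatenating: 'i' + 'b' + 'c' + 'c' = 'ibcc'

ibcc


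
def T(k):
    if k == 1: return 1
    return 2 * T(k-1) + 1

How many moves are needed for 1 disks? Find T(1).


T(1) = 1  (base case)

1


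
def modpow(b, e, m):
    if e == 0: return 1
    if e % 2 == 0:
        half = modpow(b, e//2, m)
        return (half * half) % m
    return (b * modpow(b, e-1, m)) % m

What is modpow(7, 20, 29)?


modpow(7, 20, 29): e is even, compute modpow(7, 10, 29)
  modpow(7, 10, 29): e is even, compute modpow(7, 5, 29)
    modpow(7, 5, 29): e is odd, compute modpow(7, 4, 29)
      modpow(7, 4, 29): e is even, compute modpow(7, 2, 29)
        modpow(7, 2, 29): e is even, compute modpow(7, 1, 29)
          modpow(7, 1, 29): e is odd, compute modpow(7, 0, 29)
          modpow(7, 0, 29) = 1
          (7 * 1) % 29 = 7
        half=7, (7*7) % 29 = 20
      half=20, (20*20) % 29 = 23
    (7 * 23) % 29 = 16
  half=16, (16*16) % 29 = 24
half=24, (24*24) % 29 = 25

25


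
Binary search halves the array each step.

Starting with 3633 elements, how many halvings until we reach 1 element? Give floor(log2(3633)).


3633 / 2 = 1816
1816 / 2 = 908
908 / 2 = 454
454 / 2 = 227
227 / 2 = 113
113 / 2 = 56
56 / 2 = 28
28 / 2 = 14
14 / 2 = 7
7 / 2 = 3
3 / 2 = 1
Reached 1 after 11 halvings

11


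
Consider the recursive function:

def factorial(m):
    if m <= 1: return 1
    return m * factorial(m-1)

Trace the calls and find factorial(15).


factorial(15)
= 15 * factorial(14)
= 15 * 14 * factorial(13)
= 15 * 14 * 13 * factorial(12)
= 15 * 14 * 13 * 12 * factorial(11)
= 15 * 14 * 13 * 12 * 11 * factorial(10)
= 15 * 14 * 13 * 12 * 11 * 10 * factorial(9)
= 15 * 14 * 13 * 12 * 11 * 10 * 9 * factorial(8)
= 15 * 14 * 13 * 12 * 11 * 10 * 9 * 8 * factorial(7)
= 15 * 14 * 13 * 12 * 11 * 10 * 9 * 8 * 7 * factorial(6)
= 15 * 14 * 13 * 12 * 11 * 10 * 9 * 8 * 7 * 6 * factorial(5)
= 15 * 14 * 13 * 12 * 11 * 10 * 9 * 8 * 7 * 6 * 5 * factorial(4)
= 15 * 14 * 13 * 12 * 11 * 10 * 9 * 8 * 7 * 6 * 5 * 4 * factorial(3)
= 15 * 14 * 13 * 12 * 11 * 10 * 9 * 8 * 7 * 6 * 5 * 4 * 3 * factorial(2)
= 15 * 14 * 13 * 12 * 11 * 10 * 9 * 8 * 7 * 6 * 5 * 4 * 3 * 2 * factorial(1)
= 15 * 14 * 13 * 12 * 11 * 10 * 9 * 8 * 7 * 6 * 5 * 4 * 3 * 2 * 1
= 1307674368000

1307674368000


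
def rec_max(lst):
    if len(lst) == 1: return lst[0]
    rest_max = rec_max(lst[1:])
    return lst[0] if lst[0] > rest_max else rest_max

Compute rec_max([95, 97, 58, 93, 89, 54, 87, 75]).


rec_max([95, 97, 58, 93, 89, 54, 87, 75]): compare 95 with rec_max([97, 58, 93, 89, 54, 87, 75])
rec_max([97, 58, 93, 89, 54, 87, 75]): compare 97 with rec_max([58, 93, 89, 54, 87, 75])
rec_max([58, 93, 89, 54, 87, 75]): compare 58 with rec_max([93, 89, 54, 87, 75])
rec_max([93, 89, 54, 87, 75]): compare 93 with rec_max([89, 54, 87, 75])
rec_max([89, 54, 87, 75]): compare 89 with rec_max([54, 87, 75])
rec_max([54, 87, 75]): compare 54 with rec_max([87, 75])
rec_max([87, 75]): compare 87 with rec_max([75])
rec_max([75]) = 75  (base case)
Compare 87 with 75 -> 87
Compare 54 with 87 -> 87
Compare 89 with 87 -> 89
Compare 93 with 89 -> 93
Compare 58 with 93 -> 93
Compare 97 with 93 -> 97
Compare 95 with 97 -> 97

97


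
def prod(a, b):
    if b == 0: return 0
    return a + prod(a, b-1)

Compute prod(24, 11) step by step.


prod(24, 11) = 24 + prod(24, 10)
prod(24, 10) = 24 + prod(24, 9)
prod(24, 9) = 24 + prod(24, 8)
prod(24, 8) = 24 + prod(24, 7)
prod(24, 7) = 24 + prod(24, 6)
prod(24, 6) = 24 + prod(24, 5)
prod(24, 5) = 24 + prod(24, 4)
prod(24, 4) = 24 + prod(24, 3)
prod(24, 3) = 24 + prod(24, 2)
prod(24, 2) = 24 + prod(24, 1)
prod(24, 1) = 24 + prod(24, 0)
prod(24, 0) = 0  (base case)
Total: 24 + 24 + 24 + 24 + 24 + 24 + 24 + 24 + 24 + 24 + 24 + 0 = 264

264


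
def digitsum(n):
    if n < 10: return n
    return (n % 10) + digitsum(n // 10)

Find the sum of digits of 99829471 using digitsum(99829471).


digitsum(99829471) = 1 + digitsum(9982947)
digitsum(9982947) = 7 + digitsum(998294)
digitsum(998294) = 4 + digitsum(99829)
digitsum(99829) = 9 + digitsum(9982)
digitsum(9982) = 2 + digitsum(998)
digitsum(998) = 8 + digitsum(99)
digitsum(99) = 9 + digitsum(9)
digitsum(9) = 9  (base case)
Total: 1 + 7 + 4 + 9 + 2 + 8 + 9 + 9 = 49

49


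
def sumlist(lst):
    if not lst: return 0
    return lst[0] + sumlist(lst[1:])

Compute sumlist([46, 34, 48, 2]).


sumlist([46, 34, 48, 2]) = 46 + sumlist([34, 48, 2])
sumlist([34, 48, 2]) = 34 + sumlist([48, 2])
sumlist([48, 2]) = 48 + sumlist([2])
sumlist([2]) = 2 + sumlist([])
sumlist([]) = 0  (base case)
Total: 46 + 34 + 48 + 2 + 0 = 130

130


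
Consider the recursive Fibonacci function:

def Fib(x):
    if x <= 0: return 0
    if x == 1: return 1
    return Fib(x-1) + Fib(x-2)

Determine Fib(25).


Computing Fib(25) bottom-up:
Fib(0) = 0
Fib(1) = 1
Fib(2) = Fib(1) + Fib(0) = 1 + 0 = 1
Fib(3) = Fib(2) + Fib(1) = 1 + 1 = 2
Fib(4) = Fib(3) + Fib(2) = 2 + 1 = 3
Fib(5) = Fib(4) + Fib(3) = 3 + 2 = 5
Fib(6) = Fib(5) + Fib(4) = 5 + 3 = 8
Fib(7) = Fib(6) + Fib(5) = 8 + 5 = 13
Fib(8) = Fib(7) + Fib(6) = 13 + 8 = 21
Fib(9) = Fib(8) + Fib(7) = 21 + 13 = 34
Fib(10) = Fib(9) + Fib(8) = 34 + 21 = 55
Fib(11) = Fib(10) + Fib(9) = 55 + 34 = 89
Fib(12) = Fib(11) + Fib(10) = 89 + 55 = 144
Fib(13) = Fib(12) + Fib(11) = 144 + 89 = 233
Fib(14) = Fib(13) + Fib(12) = 233 + 144 = 377
Fib(15) = Fib(14) + Fib(13) = 377 + 233 = 610
Fib(16) = Fib(15) + Fib(14) = 610 + 377 = 987
Fib(17) = Fib(16) + Fib(15) = 987 + 610 = 1597
Fib(18) = Fib(17) + Fib(16) = 1597 + 987 = 2584
Fib(19) = Fib(18) + Fib(17) = 2584 + 1597 = 4181
Fib(20) = Fib(19) + Fib(18) = 4181 + 2584 = 6765
Fib(21) = Fib(20) + Fib(19) = 6765 + 4181 = 10946
Fib(22) = Fib(21) + Fib(20) = 10946 + 6765 = 17711
Fib(23) = Fib(22) + Fib(21) = 17711 + 10946 = 28657
Fib(24) = Fib(23) + Fib(22) = 28657 + 17711 = 46368
Fib(25) = Fib(24) + Fib(23) = 46368 + 28657 = 75025

75025


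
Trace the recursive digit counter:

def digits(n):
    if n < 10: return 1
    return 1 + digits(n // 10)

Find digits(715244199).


digits(715244199) = 1 + digits(71524419)
digits(71524419) = 1 + digits(7152441)
digits(7152441) = 1 + digits(715244)
digits(715244) = 1 + digits(71524)
digits(71524) = 1 + digits(7152)
digits(7152) = 1 + digits(715)
digits(715) = 1 + digits(71)
digits(71) = 1 + digits(7)
digits(7) = 1  (base case: 7 < 10)
Unwinding: 1 + 1 + 1 + 1 + 1 + 1 + 1 + 1 + 1 = 9

9


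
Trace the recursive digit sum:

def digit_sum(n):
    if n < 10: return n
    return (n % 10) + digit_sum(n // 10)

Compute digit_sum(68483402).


digit_sum(68483402) = 2 + digit_sum(6848340)
digit_sum(6848340) = 0 + digit_sum(684834)
digit_sum(684834) = 4 + digit_sum(68483)
digit_sum(68483) = 3 + digit_sum(6848)
digit_sum(6848) = 8 + digit_sum(684)
digit_sum(684) = 4 + digit_sum(68)
digit_sum(68) = 8 + digit_sum(6)
digit_sum(6) = 6  (base case)
Total: 2 + 0 + 4 + 3 + 8 + 4 + 8 + 6 = 35

35


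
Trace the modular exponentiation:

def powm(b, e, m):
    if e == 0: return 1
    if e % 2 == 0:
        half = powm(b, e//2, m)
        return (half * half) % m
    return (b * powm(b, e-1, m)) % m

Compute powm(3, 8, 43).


powm(3, 8, 43): e is even, compute powm(3, 4, 43)
  powm(3, 4, 43): e is even, compute powm(3, 2, 43)
    powm(3, 2, 43): e is even, compute powm(3, 1, 43)
      powm(3, 1, 43): e is odd, compute powm(3, 0, 43)
        powm(3, 0, 43) = 1
      (3 * 1) % 43 = 3
    half=3, (3*3) % 43 = 9
  half=9, (9*9) % 43 = 38
half=38, (38*38) % 43 = 25

25


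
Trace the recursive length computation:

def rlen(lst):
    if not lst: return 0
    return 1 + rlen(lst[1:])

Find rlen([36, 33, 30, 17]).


rlen([36, 33, 30, 17]) = 1 + rlen([33, 30, 17])
rlen([33, 30, 17]) = 1 + rlen([30, 17])
rlen([30, 17]) = 1 + rlen([17])
rlen([17]) = 1 + rlen([])
rlen([]) = 0  (base case)
Unwinding: 1 + 1 + 1 + 1 + 0 = 4

4


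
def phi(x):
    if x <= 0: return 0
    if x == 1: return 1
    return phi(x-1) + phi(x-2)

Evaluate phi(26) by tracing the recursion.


Computing phi(26) bottom-up:
phi(0) = 0
phi(1) = 1
phi(2) = phi(1) + phi(0) = 1 + 0 = 1
phi(3) = phi(2) + phi(1) = 1 + 1 = 2
phi(4) = phi(3) + phi(2) = 2 + 1 = 3
phi(5) = phi(4) + phi(3) = 3 + 2 = 5
phi(6) = phi(5) + phi(4) = 5 + 3 = 8
phi(7) = phi(6) + phi(5) = 8 + 5 = 13
phi(8) = phi(7) + phi(6) = 13 + 8 = 21
phi(9) = phi(8) + phi(7) = 21 + 13 = 34
phi(10) = phi(9) + phi(8) = 34 + 21 = 55
phi(11) = phi(10) + phi(9) = 55 + 34 = 89
phi(12) = phi(11) + phi(10) = 89 + 55 = 144
phi(13) = phi(12) + phi(11) = 144 + 89 = 233
phi(14) = phi(13) + phi(12) = 233 + 144 = 377
phi(15) = phi(14) + phi(13) = 377 + 233 = 610
phi(16) = phi(15) + phi(14) = 610 + 377 = 987
phi(17) = phi(16) + phi(15) = 987 + 610 = 1597
phi(18) = phi(17) + phi(16) = 1597 + 987 = 2584
phi(19) = phi(18) + phi(17) = 2584 + 1597 = 4181
phi(20) = phi(19) + phi(18) = 4181 + 2584 = 6765
phi(21) = phi(20) + phi(19) = 6765 + 4181 = 10946
phi(22) = phi(21) + phi(20) = 10946 + 6765 = 17711
phi(23) = phi(22) + phi(21) = 17711 + 10946 = 28657
phi(24) = phi(23) + phi(22) = 28657 + 17711 = 46368
phi(25) = phi(24) + phi(23) = 46368 + 28657 = 75025
phi(26) = phi(25) + phi(24) = 75025 + 46368 = 121393

121393


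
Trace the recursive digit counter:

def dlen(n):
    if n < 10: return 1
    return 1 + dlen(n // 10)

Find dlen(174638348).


dlen(174638348) = 1 + dlen(17463834)
dlen(17463834) = 1 + dlen(1746383)
dlen(1746383) = 1 + dlen(174638)
dlen(174638) = 1 + dlen(17463)
dlen(17463) = 1 + dlen(1746)
dlen(1746) = 1 + dlen(174)
dlen(174) = 1 + dlen(17)
dlen(17) = 1 + dlen(1)
dlen(1) = 1  (base case: 1 < 10)
Unwinding: 1 + 1 + 1 + 1 + 1 + 1 + 1 + 1 + 1 = 9

9


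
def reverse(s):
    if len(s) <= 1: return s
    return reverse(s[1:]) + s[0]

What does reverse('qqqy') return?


reverse('qqqy') = reverse('qqy') + 'q'
reverse('qqy') = reverse('qy') + 'q'
reverse('qy') = reverse('y') + 'q'
reverse('y') = 'y'  (base case)
Concatenating: 'y' + 'q' + 'q' + 'q' = 'yqqq'

yqqq


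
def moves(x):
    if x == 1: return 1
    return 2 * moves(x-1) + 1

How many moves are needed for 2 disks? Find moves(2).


moves(2) = 2 * moves(1) + 1
moves(1) = 1  (base case)
moves(2) = 2 * 1 + 1 = 3

3


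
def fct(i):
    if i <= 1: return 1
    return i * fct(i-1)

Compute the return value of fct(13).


fct(13)
= 13 * fct(12)
= 13 * 12 * fct(11)
= 13 * 12 * 11 * fct(10)
= 13 * 12 * 11 * 10 * fct(9)
= 13 * 12 * 11 * 10 * 9 * fct(8)
= 13 * 12 * 11 * 10 * 9 * 8 * fct(7)
= 13 * 12 * 11 * 10 * 9 * 8 * 7 * fct(6)
= 13 * 12 * 11 * 10 * 9 * 8 * 7 * 6 * fct(5)
= 13 * 12 * 11 * 10 * 9 * 8 * 7 * 6 * 5 * fct(4)
= 13 * 12 * 11 * 10 * 9 * 8 * 7 * 6 * 5 * 4 * fct(3)
= 13 * 12 * 11 * 10 * 9 * 8 * 7 * 6 * 5 * 4 * 3 * fct(2)
= 13 * 12 * 11 * 10 * 9 * 8 * 7 * 6 * 5 * 4 * 3 * 2 * fct(1)
= 13 * 12 * 11 * 10 * 9 * 8 * 7 * 6 * 5 * 4 * 3 * 2 * 1
= 6227020800

6227020800


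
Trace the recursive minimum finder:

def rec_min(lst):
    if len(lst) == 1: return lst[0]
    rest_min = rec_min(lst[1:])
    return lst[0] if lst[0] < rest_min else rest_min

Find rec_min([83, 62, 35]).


rec_min([83, 62, 35]): compare 83 with rec_min([62, 35])
rec_min([62, 35]): compare 62 with rec_min([35])
rec_min([35]) = 35  (base case)
Compare 62 with 35 -> 35
Compare 83 with 35 -> 35

35
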